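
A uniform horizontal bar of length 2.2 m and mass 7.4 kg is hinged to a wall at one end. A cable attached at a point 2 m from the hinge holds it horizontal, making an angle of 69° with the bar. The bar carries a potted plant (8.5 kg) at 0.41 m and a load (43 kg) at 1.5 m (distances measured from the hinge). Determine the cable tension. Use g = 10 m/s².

T ≈ 408 N

Take moments about the hinge.
Beam weight: 7.4 × 10 = 74 N down at 1.1 m → arm 1.1 m, τ = 74 × 1.1 = 81.4 N·m clockwise.
Potted plant: 8.5 × 10 = 85 N down at 0.41 m → arm 0.41 m, τ = 85 × 0.41 = 34.85 N·m clockwise.
Load: 43 × 10 = 430 N down at 1.5 m → arm 1.5 m, τ = 430 × 1.5 = 645 N·m clockwise.
Total clockwise load moment = 761.2 N·m.
The cable tension T acts at 2 m; only its component perpendicular to the bar, T sinθ, produces torque. sin 69° = 0.9336.
Balancing moments: T × 2 × 0.9336 = 761.2, giving T = 761.2 / 1.867 = 408 N.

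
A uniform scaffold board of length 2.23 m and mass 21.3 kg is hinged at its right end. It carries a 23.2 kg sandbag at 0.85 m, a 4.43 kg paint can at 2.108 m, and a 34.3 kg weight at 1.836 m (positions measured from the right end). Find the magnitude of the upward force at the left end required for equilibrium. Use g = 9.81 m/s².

F ≈ 509 N

About the right end:
Beam weight: 21.3 × 9.81 = 209 N down at 1.115 m → arm 1.115 m, τ = 209 × 1.115 = 233 N·m counterclockwise.
Sandbag: 23.2 × 9.81 = 227.6 N down at 0.85 m → arm 0.85 m, τ = 227.6 × 0.85 = 193.5 N·m counterclockwise.
Paint can: 4.43 × 9.81 = 43.46 N down at 2.108 m → arm 2.108 m, τ = 43.46 × 2.108 = 91.61 N·m counterclockwise.
Weight: 34.3 × 9.81 = 336.5 N down at 1.836 m → arm 1.836 m, τ = 336.5 × 1.836 = 617.8 N·m counterclockwise.
Net moment of the loads = 1136 N·m counterclockwise.
The upward force F acts at the left end, arm 2.23 m, giving F × 2.23 clockwise.
Balancing moments: F × 2.23 = 1136, giving F = 1136 / 2.23 = 509 N.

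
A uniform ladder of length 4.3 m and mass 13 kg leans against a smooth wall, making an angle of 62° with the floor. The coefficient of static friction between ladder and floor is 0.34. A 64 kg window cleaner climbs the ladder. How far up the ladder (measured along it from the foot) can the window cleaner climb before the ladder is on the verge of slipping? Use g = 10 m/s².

Sum moments about the foot of the ladder (the floor normal and friction both act there and drop out).
Ladder weight 13×10 = 130 N acts at 2.15 m along the ladder; its horizontal arm is 2.15·cos62° = 1.009 m → τ = 131.2 N·m clockwise.
Window cleaner weight 64×10 = 640 N at distance d → arm d·cos62° → τ = 640·d·0.4695 clockwise.
Wall normal N at the top has arm L sinθ = 3.797 m counterclockwise, so Στ = 0 gives N·3.797 = 131.2 + 300.5·d.
ΣFy = 0 ⇒ N_floor = 770 N, so the maximum friction is μ_s·N_floor = 0.34×770 = 261.8 N. ΣFx = 0 ⇒ N_wall = f, so at the slipping point N = 261.8 N.
Substituting: 261.8×3.797 = 131.2 + 300.5·d ⇒ d = (994.1 − 131.2) / 300.5 = 2.87 m.

d ≈ 2.87 m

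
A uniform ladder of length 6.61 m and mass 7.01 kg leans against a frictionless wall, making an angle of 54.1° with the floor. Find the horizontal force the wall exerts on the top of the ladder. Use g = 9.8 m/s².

Take moments about the foot of the ladder.
Ladder weight 7.01×9.8 = 68.7 N acts at 3.305 m along the ladder; its horizontal arm is 3.305·cos54.1° = 1.938 m → τ = 133.1 N·m clockwise.
Wall normal N acts horizontally at the top; its moment arm is the height L sinθ = 6.61·sin54.1° = 5.354 m, counterclockwise.
For rotational equilibrium, N × 5.354 = 133.1, so N = 24.9 N.

N_wall ≈ 24.9 N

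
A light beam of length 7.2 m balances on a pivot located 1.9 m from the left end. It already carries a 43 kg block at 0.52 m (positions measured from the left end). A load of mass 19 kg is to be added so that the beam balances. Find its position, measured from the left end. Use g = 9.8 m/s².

x ≈ 5.02 m from the left end

Sum moments about the pivot (at 1.9 m from the left end) (the support reaction has zero arm there).
Block: 43 × 9.8 = 421.4 N down at 0.52 m → arm 1.38 m, τ = 421.4 × 1.38 = 581.5 N·m counterclockwise.
Net moment of existing loads = 581.5 N·m counterclockwise.
The load weighs 19 × 9.8 = 186.2 N and must supply an equal clockwise moment, so its lever arm about the pivot is 581.5 / 186.2 = 3.12 m.
That puts it at 1.9 + 3.12 = 5.02 m from the left end.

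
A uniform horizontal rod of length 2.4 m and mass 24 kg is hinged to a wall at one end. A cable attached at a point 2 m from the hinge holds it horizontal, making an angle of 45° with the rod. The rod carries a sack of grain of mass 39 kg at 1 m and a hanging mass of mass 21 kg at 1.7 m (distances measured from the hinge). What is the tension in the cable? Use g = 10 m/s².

T ≈ 732 N

Take moments about the hinge.
Beam weight: 24 × 10 = 240 N down at 1.2 m → arm 1.2 m, τ = 240 × 1.2 = 288 N·m clockwise.
Sack of grain: 39 × 10 = 390 N down at 1 m → arm 1 m, τ = 390 × 1 = 390 N·m clockwise.
Hanging mass: 21 × 10 = 210 N down at 1.7 m → arm 1.7 m, τ = 210 × 1.7 = 357 N·m clockwise.
Total clockwise load moment = 1035 N·m.
The cable tension T acts at 2 m; only its component perpendicular to the rod, T sinθ, produces torque. sin 45° = 0.7071.
Setting net torque to zero: T × 2 × 0.7071 = 1035 → T = 1035 / 1.414 = 732 N.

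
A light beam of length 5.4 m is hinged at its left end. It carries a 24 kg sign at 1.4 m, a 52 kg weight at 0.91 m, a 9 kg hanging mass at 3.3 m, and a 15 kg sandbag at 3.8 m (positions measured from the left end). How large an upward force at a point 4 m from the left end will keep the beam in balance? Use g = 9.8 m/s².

F ≈ 411 N

Taking torques about the left end:
Sign: 24 × 9.8 = 235.2 N down at 1.4 m → arm 1.4 m, τ = 235.2 × 1.4 = 329.3 N·m clockwise.
Weight: 52 × 9.8 = 509.6 N down at 0.91 m → arm 0.91 m, τ = 509.6 × 0.91 = 463.7 N·m clockwise.
Hanging mass: 9 × 9.8 = 88.2 N down at 3.3 m → arm 3.3 m, τ = 88.2 × 3.3 = 291.1 N·m clockwise.
Sandbag: 15 × 9.8 = 147 N down at 3.8 m → arm 3.8 m, τ = 147 × 3.8 = 558.6 N·m clockwise.
Net moment of the loads = 1643 N·m clockwise.
The upward force F acts at a point 4 m from the left end, arm 4 m, giving F × 4 counterclockwise.
For rotational equilibrium, F × 4 = 1643, so F = 1643 / 4 = 411 N.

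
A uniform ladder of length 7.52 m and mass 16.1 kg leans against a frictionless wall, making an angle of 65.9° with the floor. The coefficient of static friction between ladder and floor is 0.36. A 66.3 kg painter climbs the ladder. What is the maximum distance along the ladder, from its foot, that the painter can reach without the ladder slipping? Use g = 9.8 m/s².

d ≈ 6.61 m

Choose the foot of the ladder as the axis so the floor normal and friction both act there and drop out.
Ladder weight 16.1×9.8 = 157.8 N acts at 3.76 m along the ladder; its horizontal arm is 3.76·cos65.9° = 1.535 m → τ = 242.2 N·m clockwise.
Painter weight 66.3×9.8 = 649.7 N at distance d → arm d·cos65.9° → τ = 649.7·d·0.4083 clockwise.
Wall normal N at the top has arm L sinθ = 6.865 m counterclockwise, so Στ = 0 gives N·6.865 = 242.2 + 265.3·d.
ΣFy = 0 ⇒ N_floor = 807.5 N, so the maximum friction is μ_s·N_floor = 0.36×807.5 = 290.7 N. ΣFx = 0 ⇒ N_wall = f, so at the slipping point N = 290.7 N.
Substituting: 290.7×6.865 = 242.2 + 265.3·d ⇒ d = (1996 − 242.2) / 265.3 = 6.61 m.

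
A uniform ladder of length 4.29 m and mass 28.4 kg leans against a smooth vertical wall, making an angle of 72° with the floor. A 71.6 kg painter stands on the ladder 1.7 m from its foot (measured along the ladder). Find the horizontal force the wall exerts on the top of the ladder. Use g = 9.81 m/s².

Take moments about the foot of the ladder.
Ladder weight 28.4×9.81 = 278.6 N acts at 2.145 m along the ladder; its horizontal arm is 2.145·cos72° = 0.6628 m → τ = 184.7 N·m clockwise.
Painter: 71.6×9.81 = 702.4 N at 1.7 m → arm 0.5253 m → τ = 369 N·m clockwise.
Wall normal N acts horizontally at the top; its moment arm is the height L sinθ = 4.29·sin72° = 4.08 m, counterclockwise.
Balancing moments: N × 4.08 = 553.7, giving N = 136 N.

N_wall ≈ 136 N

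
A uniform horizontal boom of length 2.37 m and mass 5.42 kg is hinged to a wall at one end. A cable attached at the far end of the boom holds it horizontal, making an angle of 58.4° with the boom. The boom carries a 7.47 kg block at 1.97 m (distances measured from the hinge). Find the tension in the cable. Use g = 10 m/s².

T ≈ 105 N

Sum moments about the hinge (the unknown hinge reaction has zero arm there).
Beam weight: 5.42 × 10 = 54.2 N down at 1.185 m → arm 1.185 m, τ = 54.2 × 1.185 = 64.23 N·m clockwise.
Block: 7.47 × 10 = 74.7 N down at 1.97 m → arm 1.97 m, τ = 74.7 × 1.97 = 147.2 N·m clockwise.
Total clockwise load moment = 211.4 N·m.
The cable tension T acts at 2.37 m; only its component perpendicular to the boom, T sinθ, produces torque. sin 58.4° = 0.8517.
Balancing moments: T × 2.37 × 0.8517 = 211.4, giving T = 211.4 / 2.019 = 105 N.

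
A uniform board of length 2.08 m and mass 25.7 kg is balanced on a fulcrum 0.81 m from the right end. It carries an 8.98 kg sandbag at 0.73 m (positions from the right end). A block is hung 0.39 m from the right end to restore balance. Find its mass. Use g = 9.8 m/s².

m ≈ 12.4 kg

Sum moments about the fulcrum (at 0.81 m from the right end) (the support reaction has zero arm there).
Beam weight: 25.7 × 9.8 = 251.9 N down at 1.04 m → arm 0.23 m, τ = 251.9 × 0.23 = 57.94 N·m counterclockwise.
Sandbag: 8.98 × 9.8 = 88 N down at 0.73 m → arm 0.08 m, τ = 88 × 0.08 = 7.04 N·m clockwise.
Net moment of known loads = 50.9 N·m counterclockwise.
An unknown mass m at 0.39 m has arm 0.42 m; its moment is m·g·0.42 clockwise.
Στ = 0 ⇒ m × 9.8 × 0.42 = 50.9 ⇒ m = 50.9 / (9.8 × 0.42) = 12.4 kg.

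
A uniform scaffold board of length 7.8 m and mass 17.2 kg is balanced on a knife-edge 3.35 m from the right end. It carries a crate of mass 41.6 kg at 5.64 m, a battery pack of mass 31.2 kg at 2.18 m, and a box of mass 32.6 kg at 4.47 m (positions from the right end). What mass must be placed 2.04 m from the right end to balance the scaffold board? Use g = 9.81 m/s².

m ≈ 79.9 kg

Taking torques about the knife-edge (at 3.35 m from the right end):
Beam weight: 17.2 × 9.81 = 168.7 N down at 3.9 m → arm 0.55 m, τ = 168.7 × 0.55 = 92.78 N·m counterclockwise.
Crate: 41.6 × 9.81 = 408.1 N down at 5.64 m → arm 2.29 m, τ = 408.1 × 2.29 = 934.5 N·m counterclockwise.
Battery pack: 31.2 × 9.81 = 306.1 N down at 2.18 m → arm 1.17 m, τ = 306.1 × 1.17 = 358.1 N·m clockwise.
Box: 32.6 × 9.81 = 319.8 N down at 4.47 m → arm 1.12 m, τ = 319.8 × 1.12 = 358.2 N·m counterclockwise.
Net moment of known loads = 1027 N·m counterclockwise.
An unknown mass m at 2.04 m has arm 1.31 m; its moment is m·g·1.31 clockwise.
For rotational equilibrium, m × 9.81 × 1.31 = 1027, so m = 1027 / (9.81 × 1.31) = 79.9 kg.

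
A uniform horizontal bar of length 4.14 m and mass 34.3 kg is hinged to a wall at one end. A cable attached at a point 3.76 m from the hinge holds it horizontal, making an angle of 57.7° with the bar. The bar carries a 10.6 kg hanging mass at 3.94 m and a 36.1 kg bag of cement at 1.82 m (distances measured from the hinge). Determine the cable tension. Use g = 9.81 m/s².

T ≈ 551 N

Taking torques about the hinge:
Beam weight: 34.3 × 9.81 = 336.5 N down at 2.07 m → arm 2.07 m, τ = 336.5 × 2.07 = 696.6 N·m clockwise.
Hanging mass: 10.6 × 9.81 = 104 N down at 3.94 m → arm 3.94 m, τ = 104 × 3.94 = 409.8 N·m clockwise.
Bag of cement: 36.1 × 9.81 = 354.1 N down at 1.82 m → arm 1.82 m, τ = 354.1 × 1.82 = 644.5 N·m clockwise.
Total clockwise load moment = 1751 N·m.
The cable tension T acts at 3.76 m; only its component perpendicular to the bar, T sinθ, produces torque. sin 57.7° = 0.8453.
Στ = 0 ⇒ T × 3.76 × 0.8453 = 1751 ⇒ T = 1751 / 3.178 = 551 N.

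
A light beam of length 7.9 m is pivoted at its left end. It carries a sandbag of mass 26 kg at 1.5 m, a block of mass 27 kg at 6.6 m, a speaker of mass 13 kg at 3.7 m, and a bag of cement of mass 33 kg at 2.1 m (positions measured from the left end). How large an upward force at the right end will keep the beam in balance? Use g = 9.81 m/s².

F ≈ 415 N

Taking torques about the left end:
Sandbag: 26 × 9.81 = 255.1 N down at 1.5 m → arm 1.5 m, τ = 255.1 × 1.5 = 382.6 N·m clockwise.
Block: 27 × 9.81 = 264.9 N down at 6.6 m → arm 6.6 m, τ = 264.9 × 6.6 = 1748 N·m clockwise.
Speaker: 13 × 9.81 = 127.5 N down at 3.7 m → arm 3.7 m, τ = 127.5 × 3.7 = 471.8 N·m clockwise.
Bag of cement: 33 × 9.81 = 323.7 N down at 2.1 m → arm 2.1 m, τ = 323.7 × 2.1 = 679.8 N·m clockwise.
Net moment of the loads = 3282 N·m clockwise.
The upward force F acts at the right end, arm 7.9 m, giving F × 7.9 counterclockwise.
For rotational equilibrium, F × 7.9 = 3282, so F = 3282 / 7.9 = 415 N.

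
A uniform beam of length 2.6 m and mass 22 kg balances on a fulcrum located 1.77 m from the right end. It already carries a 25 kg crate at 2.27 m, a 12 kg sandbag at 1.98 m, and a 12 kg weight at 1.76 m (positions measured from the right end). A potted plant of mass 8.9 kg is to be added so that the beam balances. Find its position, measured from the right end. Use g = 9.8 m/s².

x ≈ 1.26 m from the right end

Sum moments about the fulcrum (at 1.77 m from the right end) (the support reaction has zero arm there).
Beam weight: 22 × 9.8 = 215.6 N down at 1.3 m → arm 0.47 m, τ = 215.6 × 0.47 = 101.3 N·m clockwise.
Crate: 25 × 9.8 = 245 N down at 2.27 m → arm 0.5 m, τ = 245 × 0.5 = 122.5 N·m counterclockwise.
Sandbag: 12 × 9.8 = 117.6 N down at 1.98 m → arm 0.21 m, τ = 117.6 × 0.21 = 24.7 N·m counterclockwise.
Weight: 12 × 9.8 = 117.6 N down at 1.76 m → arm 0.01 m, τ = 117.6 × 0.01 = 1.176 N·m clockwise.
Net moment of existing loads = 44.72 N·m counterclockwise.
The potted plant weighs 8.9 × 9.8 = 87.22 N and must supply an equal clockwise moment, so its lever arm about the fulcrum is 44.72 / 87.22 = 0.513 m.
That puts it at 1.77 − 0.513 = 1.26 m from the right end.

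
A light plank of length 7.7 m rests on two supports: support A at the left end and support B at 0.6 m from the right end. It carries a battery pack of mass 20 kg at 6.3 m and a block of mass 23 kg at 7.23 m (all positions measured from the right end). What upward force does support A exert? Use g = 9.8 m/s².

R_A ≈ 368 N

About support B:
Battery pack: 20 × 9.8 = 196 N down at 6.3 m → arm 5.7 m, τ = 196 × 5.7 = 1117 N·m counterclockwise.
Block: 23 × 9.8 = 225.4 N down at 7.23 m → arm 6.63 m, τ = 225.4 × 6.63 = 1494 N·m counterclockwise.
Net load moment about support B = 2611 N·m counterclockwise.
Reaction R at support A is upward at 7.7 m, arm 7.1 m → moment R × 7.1 clockwise.
For rotational equilibrium, R × 7.1 = 2611, so R = 368 N.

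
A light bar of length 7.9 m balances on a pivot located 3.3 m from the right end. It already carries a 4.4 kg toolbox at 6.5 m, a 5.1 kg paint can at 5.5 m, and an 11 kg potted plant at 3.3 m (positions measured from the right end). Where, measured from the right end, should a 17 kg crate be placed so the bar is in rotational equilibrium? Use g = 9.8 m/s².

About the pivot (at 3.3 m from the right end):
Toolbox: 4.4 × 9.8 = 43.12 N down at 6.5 m → arm 3.2 m, τ = 43.12 × 3.2 = 138 N·m counterclockwise.
Paint can: 5.1 × 9.8 = 49.98 N down at 5.5 m → arm 2.2 m, τ = 49.98 × 2.2 = 110 N·m counterclockwise.
Potted plant: acts at the pivot, moment arm 0 → no torque.
Net moment of existing loads = 248 N·m counterclockwise.
The crate weighs 17 × 9.8 = 166.6 N and must supply an equal clockwise moment, so its lever arm about the pivot is 248 / 166.6 = 1.49 m.
That puts it at 3.3 − 1.49 = 1.81 m from the right end.

x ≈ 1.81 m from the right end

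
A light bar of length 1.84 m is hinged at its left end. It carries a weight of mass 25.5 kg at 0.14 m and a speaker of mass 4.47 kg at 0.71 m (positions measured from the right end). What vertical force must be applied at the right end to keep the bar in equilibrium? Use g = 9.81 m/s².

F ≈ 258 N

Taking torques about the left end:
Weight: 25.5 × 9.81 = 250.2 N down at 0.14 m → arm 1.7 m, τ = 250.2 × 1.7 = 425.3 N·m clockwise.
Speaker: 4.47 × 9.81 = 43.85 N down at 0.71 m → arm 1.13 m, τ = 43.85 × 1.13 = 49.55 N·m clockwise.
Net moment of the loads = 474.9 N·m clockwise.
The upward force F acts at the right end, arm 1.84 m, giving F × 1.84 counterclockwise.
Balancing moments: F × 1.84 = 474.9, giving F = 474.9 / 1.84 = 258 N.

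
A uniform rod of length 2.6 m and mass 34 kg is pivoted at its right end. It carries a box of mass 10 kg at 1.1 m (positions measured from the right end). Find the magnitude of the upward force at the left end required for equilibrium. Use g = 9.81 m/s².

F ≈ 208 N

Sum moments about the right end (the unknown pivot reaction has zero arm there).
Beam weight: 34 × 9.81 = 333.5 N down at 1.3 m → arm 1.3 m, τ = 333.5 × 1.3 = 433.6 N·m counterclockwise.
Box: 10 × 9.81 = 98.1 N down at 1.1 m → arm 1.1 m, τ = 98.1 × 1.1 = 107.9 N·m counterclockwise.
Net moment of the loads = 541.5 N·m counterclockwise.
The upward force F acts at the left end, arm 2.6 m, giving F × 2.6 clockwise.
For rotational equilibrium, F × 2.6 = 541.5, so F = 541.5 / 2.6 = 208 N.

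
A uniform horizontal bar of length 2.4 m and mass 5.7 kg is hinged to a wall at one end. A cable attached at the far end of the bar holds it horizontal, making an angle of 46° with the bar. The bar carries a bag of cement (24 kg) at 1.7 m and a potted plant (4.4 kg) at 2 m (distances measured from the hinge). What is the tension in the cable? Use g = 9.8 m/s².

Taking torques about the hinge:
Beam weight: 5.7 × 9.8 = 55.86 N down at 1.2 m → arm 1.2 m, τ = 55.86 × 1.2 = 67.03 N·m clockwise.
Bag of cement: 24 × 9.8 = 235.2 N down at 1.7 m → arm 1.7 m, τ = 235.2 × 1.7 = 399.8 N·m clockwise.
Potted plant: 4.4 × 9.8 = 43.12 N down at 2 m → arm 2 m, τ = 43.12 × 2 = 86.24 N·m clockwise.
Total clockwise load moment = 553.1 N·m.
The cable tension T acts at 2.4 m; only its component perpendicular to the bar, T sinθ, produces torque. sin 46° = 0.7193.
For rotational equilibrium, T × 2.4 × 0.7193 = 553.1, so T = 553.1 / 1.726 = 320 N.

T ≈ 320 N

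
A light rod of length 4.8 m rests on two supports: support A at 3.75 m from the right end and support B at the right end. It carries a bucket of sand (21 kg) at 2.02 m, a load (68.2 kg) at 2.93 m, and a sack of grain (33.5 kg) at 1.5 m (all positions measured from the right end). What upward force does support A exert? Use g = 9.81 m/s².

Sum moments about support B (its reaction then has zero moment arm).
Bucket of sand: 21 × 9.81 = 206 N down at 2.02 m → arm 2.02 m, τ = 206 × 2.02 = 416.1 N·m counterclockwise.
Load: 68.2 × 9.81 = 669 N down at 2.93 m → arm 2.93 m, τ = 669 × 2.93 = 1960 N·m counterclockwise.
Sack of grain: 33.5 × 9.81 = 328.6 N down at 1.5 m → arm 1.5 m, τ = 328.6 × 1.5 = 492.9 N·m counterclockwise.
Net load moment about support B = 2869 N·m counterclockwise.
Reaction R at support A is upward at 3.75 m, arm 3.75 m → moment R × 3.75 clockwise.
Setting net torque to zero: R × 3.75 = 2869 → R = 765 N.

R_A ≈ 765 N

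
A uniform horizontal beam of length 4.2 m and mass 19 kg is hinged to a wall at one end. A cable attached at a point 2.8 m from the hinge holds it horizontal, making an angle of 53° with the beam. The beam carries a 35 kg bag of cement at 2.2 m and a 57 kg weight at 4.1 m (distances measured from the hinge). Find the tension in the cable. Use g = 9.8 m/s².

T ≈ 1540 N

Sum moments about the hinge (the unknown hinge reaction has zero arm there).
Beam weight: 19 × 9.8 = 186.2 N down at 2.1 m → arm 2.1 m, τ = 186.2 × 2.1 = 391 N·m clockwise.
Bag of cement: 35 × 9.8 = 343 N down at 2.2 m → arm 2.2 m, τ = 343 × 2.2 = 754.6 N·m clockwise.
Weight: 57 × 9.8 = 558.6 N down at 4.1 m → arm 4.1 m, τ = 558.6 × 4.1 = 2290 N·m clockwise.
Total clockwise load moment = 3436 N·m.
The cable tension T acts at 2.8 m; only its component perpendicular to the beam, T sinθ, produces torque. sin 53° = 0.7986.
Balancing moments: T × 2.8 × 0.7986 = 3436, giving T = 3436 / 2.236 = 1540 N.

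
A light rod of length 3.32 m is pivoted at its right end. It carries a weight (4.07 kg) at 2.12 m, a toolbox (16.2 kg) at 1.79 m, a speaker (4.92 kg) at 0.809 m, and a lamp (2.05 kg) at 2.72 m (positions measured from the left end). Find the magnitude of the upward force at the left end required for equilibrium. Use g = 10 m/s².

F ≈ 130 N

Sum moments about the right end (the unknown pivot reaction has zero arm there).
Weight: 4.07 × 10 = 40.7 N down at 2.12 m → arm 1.2 m, τ = 40.7 × 1.2 = 48.84 N·m counterclockwise.
Toolbox: 16.2 × 10 = 162 N down at 1.79 m → arm 1.53 m, τ = 162 × 1.53 = 247.9 N·m counterclockwise.
Speaker: 4.92 × 10 = 49.2 N down at 0.809 m → arm 2.511 m, τ = 49.2 × 2.511 = 123.5 N·m counterclockwise.
Lamp: 2.05 × 10 = 20.5 N down at 2.72 m → arm 0.6 m, τ = 20.5 × 0.6 = 12.3 N·m counterclockwise.
Net moment of the loads = 432.5 N·m counterclockwise.
The upward force F acts at the left end, arm 3.32 m, giving F × 3.32 clockwise.
Balancing moments: F × 3.32 = 432.5, giving F = 432.5 / 3.32 = 130 N.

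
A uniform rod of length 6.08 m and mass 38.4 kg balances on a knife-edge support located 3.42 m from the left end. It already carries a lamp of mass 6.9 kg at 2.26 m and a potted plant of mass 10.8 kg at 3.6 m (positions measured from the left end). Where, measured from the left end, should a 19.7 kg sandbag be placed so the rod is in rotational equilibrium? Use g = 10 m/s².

x ≈ 4.47 m from the left end

Taking torques about the knife-edge support (at 3.42 m from the left end):
Beam weight: 38.4 × 10 = 384 N down at 3.04 m → arm 0.38 m, τ = 384 × 0.38 = 145.9 N·m counterclockwise.
Lamp: 6.9 × 10 = 69 N down at 2.26 m → arm 1.16 m, τ = 69 × 1.16 = 80.04 N·m counterclockwise.
Potted plant: 10.8 × 10 = 108 N down at 3.6 m → arm 0.18 m, τ = 108 × 0.18 = 19.44 N·m clockwise.
Net moment of existing loads = 206.5 N·m counterclockwise.
The sandbag weighs 19.7 × 10 = 197 N and must supply an equal clockwise moment, so its lever arm about the knife-edge support is 206.5 / 197 = 1.05 m.
That puts it at 3.42 + 1.05 = 4.47 m from the left end.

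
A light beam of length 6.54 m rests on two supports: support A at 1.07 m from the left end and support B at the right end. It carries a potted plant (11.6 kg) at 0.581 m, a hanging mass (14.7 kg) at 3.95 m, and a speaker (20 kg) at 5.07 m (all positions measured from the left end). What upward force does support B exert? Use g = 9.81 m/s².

About support A:
Potted plant: 11.6 × 9.81 = 113.8 N down at 0.581 m → arm 0.489 m, τ = 113.8 × 0.489 = 55.65 N·m counterclockwise.
Hanging mass: 14.7 × 9.81 = 144.2 N down at 3.95 m → arm 2.88 m, τ = 144.2 × 2.88 = 415.3 N·m clockwise.
Speaker: 20 × 9.81 = 196.2 N down at 5.07 m → arm 4 m, τ = 196.2 × 4 = 784.8 N·m clockwise.
Net load moment about support A = 1144 N·m clockwise.
Reaction R at support B is upward at 6.54 m, arm 5.47 m → moment R × 5.47 counterclockwise.
Στ = 0 ⇒ R × 5.47 = 1144 ⇒ R = 209 N.

R_B ≈ 209 N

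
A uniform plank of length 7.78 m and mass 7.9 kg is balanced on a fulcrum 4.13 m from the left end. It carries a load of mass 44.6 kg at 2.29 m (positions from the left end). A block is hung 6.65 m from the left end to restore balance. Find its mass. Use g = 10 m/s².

m ≈ 33.3 kg

Take moments about the fulcrum (at 4.13 m from the left end).
Beam weight: 7.9 × 10 = 79 N down at 3.89 m → arm 0.24 m, τ = 79 × 0.24 = 18.96 N·m counterclockwise.
Load: 44.6 × 10 = 446 N down at 2.29 m → arm 1.84 m, τ = 446 × 1.84 = 820.6 N·m counterclockwise.
Net moment of known loads = 839.6 N·m counterclockwise.
An unknown mass m at 6.65 m has arm 2.52 m; its moment is m·g·2.52 clockwise.
Balancing moments: m × 10 × 2.52 = 839.6, giving m = 839.6 / (10 × 2.52) = 33.3 kg.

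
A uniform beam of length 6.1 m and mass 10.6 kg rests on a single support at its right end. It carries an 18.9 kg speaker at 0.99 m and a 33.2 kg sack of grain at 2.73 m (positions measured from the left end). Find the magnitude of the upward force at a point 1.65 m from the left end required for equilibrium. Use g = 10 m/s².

Taking torques about the right end:
Beam weight: 10.6 × 10 = 106 N down at 3.05 m → arm 3.05 m, τ = 106 × 3.05 = 323.3 N·m counterclockwise.
Speaker: 18.9 × 10 = 189 N down at 0.99 m → arm 5.11 m, τ = 189 × 5.11 = 965.8 N·m counterclockwise.
Sack of grain: 33.2 × 10 = 332 N down at 2.73 m → arm 3.37 m, τ = 332 × 3.37 = 1119 N·m counterclockwise.
Net moment of the loads = 2408 N·m counterclockwise.
The upward force F acts at a point 1.65 m from the left end, arm 4.45 m, giving F × 4.45 clockwise.
For rotational equilibrium, F × 4.45 = 2408, so F = 2408 / 4.45 = 541 N.

F ≈ 541 N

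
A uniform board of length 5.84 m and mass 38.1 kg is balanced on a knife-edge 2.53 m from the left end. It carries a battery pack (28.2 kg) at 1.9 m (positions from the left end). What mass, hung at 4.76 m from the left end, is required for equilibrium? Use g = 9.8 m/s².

m ≈ 1.3 kg

Take moments about the knife-edge (at 2.53 m from the left end).
Beam weight: 38.1 × 9.8 = 373.4 N down at 2.92 m → arm 0.39 m, τ = 373.4 × 0.39 = 145.6 N·m clockwise.
Battery pack: 28.2 × 9.8 = 276.4 N down at 1.9 m → arm 0.63 m, τ = 276.4 × 0.63 = 174.1 N·m counterclockwise.
Net moment of known loads = 28.5 N·m counterclockwise.
An unknown mass m at 4.76 m has arm 2.23 m; its moment is m·g·2.23 clockwise.
Στ = 0 ⇒ m × 9.8 × 2.23 = 28.5 ⇒ m = 28.5 / (9.8 × 2.23) = 1.3 kg.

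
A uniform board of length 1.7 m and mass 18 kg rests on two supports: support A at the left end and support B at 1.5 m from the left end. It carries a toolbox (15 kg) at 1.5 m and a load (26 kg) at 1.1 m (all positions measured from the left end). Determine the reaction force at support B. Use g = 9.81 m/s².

R_B ≈ 434 N

About support A:
Beam weight: 18 × 9.81 = 176.6 N down at 0.85 m → arm 0.85 m, τ = 176.6 × 0.85 = 150.1 N·m clockwise.
Toolbox: 15 × 9.81 = 147.2 N down at 1.5 m → arm 1.5 m, τ = 147.2 × 1.5 = 220.8 N·m clockwise.
Load: 26 × 9.81 = 255.1 N down at 1.1 m → arm 1.1 m, τ = 255.1 × 1.1 = 280.6 N·m clockwise.
Net load moment about support A = 651.5 N·m clockwise.
Reaction R at support B is upward at 1.5 m, arm 1.5 m → moment R × 1.5 counterclockwise.
For rotational equilibrium, R × 1.5 = 651.5, so R = 434 N.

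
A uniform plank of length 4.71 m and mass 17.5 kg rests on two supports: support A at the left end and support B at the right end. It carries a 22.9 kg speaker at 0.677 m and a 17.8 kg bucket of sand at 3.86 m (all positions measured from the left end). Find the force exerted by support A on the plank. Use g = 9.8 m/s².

About support B:
Beam weight: 17.5 × 9.8 = 171.5 N down at 2.355 m → arm 2.355 m, τ = 171.5 × 2.355 = 403.9 N·m counterclockwise.
Speaker: 22.9 × 9.8 = 224.4 N down at 0.677 m → arm 4.033 m, τ = 224.4 × 4.033 = 905 N·m counterclockwise.
Bucket of sand: 17.8 × 9.8 = 174.4 N down at 3.86 m → arm 0.85 m, τ = 174.4 × 0.85 = 148.2 N·m counterclockwise.
Net load moment about support B = 1457 N·m counterclockwise.
Reaction R at support A is upward at 0 m, arm 4.71 m → moment R × 4.71 clockwise.
Balancing moments: R × 4.71 = 1457, giving R = 309 N.

R_A ≈ 309 N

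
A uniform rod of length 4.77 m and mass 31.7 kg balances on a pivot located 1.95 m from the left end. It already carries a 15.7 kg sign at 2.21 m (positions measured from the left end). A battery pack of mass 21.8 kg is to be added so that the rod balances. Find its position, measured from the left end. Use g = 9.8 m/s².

x ≈ 1.13 m from the left end

Taking torques about the pivot (at 1.95 m from the left end):
Beam weight: 31.7 × 9.8 = 310.7 N down at 2.385 m → arm 0.435 m, τ = 310.7 × 0.435 = 135.2 N·m clockwise.
Sign: 15.7 × 9.8 = 153.9 N down at 2.21 m → arm 0.26 m, τ = 153.9 × 0.26 = 40.01 N·m clockwise.
Net moment of existing loads = 175.2 N·m clockwise.
The battery pack weighs 21.8 × 9.8 = 213.6 N and must supply an equal counterclockwise moment, so its lever arm about the pivot is 175.2 / 213.6 = 0.82 m.
That puts it at 1.95 − 0.82 = 1.13 m from the left end.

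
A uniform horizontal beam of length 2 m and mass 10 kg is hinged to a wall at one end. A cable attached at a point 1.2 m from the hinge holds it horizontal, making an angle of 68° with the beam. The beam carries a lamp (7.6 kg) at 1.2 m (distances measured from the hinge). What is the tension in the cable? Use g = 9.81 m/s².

Choose the hinge as the axis so the unknown hinge reaction has zero arm there.
Beam weight: 10 × 9.81 = 98.1 N down at 1 m → arm 1 m, τ = 98.1 × 1 = 98.1 N·m clockwise.
Lamp: 7.6 × 9.81 = 74.56 N down at 1.2 m → arm 1.2 m, τ = 74.56 × 1.2 = 89.47 N·m clockwise.
Total clockwise load moment = 187.6 N·m.
The cable tension T acts at 1.2 m; only its component perpendicular to the beam, T sinθ, produces torque. sin 68° = 0.9272.
Balancing moments: T × 1.2 × 0.9272 = 187.6, giving T = 187.6 / 1.113 = 169 N.

T ≈ 169 N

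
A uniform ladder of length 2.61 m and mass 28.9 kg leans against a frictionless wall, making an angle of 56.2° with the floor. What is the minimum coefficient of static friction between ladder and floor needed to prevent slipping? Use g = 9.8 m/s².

Sum moments about the foot of the ladder (the floor normal and friction both act there and drop out).
Ladder weight 28.9×9.8 = 283.2 N acts at 1.305 m along the ladder; its horizontal arm is 1.305·cos56.2° = 0.726 m → τ = 205.6 N·m clockwise.
Wall normal N acts horizontally at the top; its moment arm is the height L sinθ = 2.61·sin56.2° = 2.169 m, counterclockwise.
Balancing moments: N × 2.169 = 205.6, giving N = 94.79 N.
ΣFx = 0 ⇒ f = N_wall = 94.79 N. ΣFy = 0 ⇒ N_floor = 283.2 N.
μ_min = f / N_floor = 94.79 / 283.2 = 0.335.

μ_min ≈ 0.335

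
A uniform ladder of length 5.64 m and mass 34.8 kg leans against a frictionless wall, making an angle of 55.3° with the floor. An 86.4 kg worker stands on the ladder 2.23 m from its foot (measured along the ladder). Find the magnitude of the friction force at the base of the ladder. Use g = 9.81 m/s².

f ≈ 350 N

Take moments about the foot of the ladder.
Ladder weight 34.8×9.81 = 341.4 N acts at 2.82 m along the ladder; its horizontal arm is 2.82·cos55.3° = 1.605 m → τ = 547.9 N·m clockwise.
Worker: 86.4×9.81 = 847.6 N at 2.23 m → arm 1.269 m → τ = 1076 N·m clockwise.
Wall normal N acts horizontally at the top; its moment arm is the height L sinθ = 5.64·sin55.3° = 4.637 m, counterclockwise.
Setting net torque to zero: N × 4.637 = 1624 → N = 350 N.
ΣFx = 0: friction at the foot balances the wall's push, so f = N_wall = 350 N.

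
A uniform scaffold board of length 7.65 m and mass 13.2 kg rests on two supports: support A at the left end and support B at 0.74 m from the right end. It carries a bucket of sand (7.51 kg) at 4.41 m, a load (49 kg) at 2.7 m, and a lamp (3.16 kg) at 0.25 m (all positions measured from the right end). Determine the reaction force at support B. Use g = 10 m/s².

Choose support A as the axis so its reaction then has zero moment arm.
Beam weight: 13.2 × 10 = 132 N down at 3.825 m → arm 3.825 m, τ = 132 × 3.825 = 504.9 N·m clockwise.
Bucket of sand: 7.51 × 10 = 75.1 N down at 4.41 m → arm 3.24 m, τ = 75.1 × 3.24 = 243.3 N·m clockwise.
Load: 49 × 10 = 490 N down at 2.7 m → arm 4.95 m, τ = 490 × 4.95 = 2426 N·m clockwise.
Lamp: 3.16 × 10 = 31.6 N down at 0.25 m → arm 7.4 m, τ = 31.6 × 7.4 = 233.8 N·m clockwise.
Net load moment about support A = 3408 N·m clockwise.
Reaction R at support B is upward at 0.74 m, arm 6.91 m → moment R × 6.91 counterclockwise.
Balancing moments: R × 6.91 = 3408, giving R = 493 N.

R_B ≈ 493 N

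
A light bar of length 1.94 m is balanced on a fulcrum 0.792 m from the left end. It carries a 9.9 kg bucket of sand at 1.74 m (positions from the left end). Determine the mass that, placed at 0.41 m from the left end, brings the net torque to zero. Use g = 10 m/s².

Choose the fulcrum (at 0.792 m from the left end) as the axis so the support reaction has zero arm there.
Bucket of sand: 9.9 × 10 = 99 N down at 1.74 m → arm 0.948 m, τ = 99 × 0.948 = 93.85 N·m clockwise.
Net moment of known loads = 93.85 N·m clockwise.
An unknown mass m at 0.41 m has arm 0.382 m; its moment is m·g·0.382 counterclockwise.
Balancing moments: m × 10 × 0.382 = 93.85, giving m = 93.85 / (10 × 0.382) = 24.6 kg.

m ≈ 24.6 kg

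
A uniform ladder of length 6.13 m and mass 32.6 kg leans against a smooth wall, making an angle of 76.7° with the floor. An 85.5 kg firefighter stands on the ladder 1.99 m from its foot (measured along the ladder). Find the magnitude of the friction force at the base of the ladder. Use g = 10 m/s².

f ≈ 104 N

About the foot of the ladder:
Ladder weight 32.6×10 = 326 N acts at 3.065 m along the ladder; its horizontal arm is 3.065·cos76.7° = 0.7051 m → τ = 229.9 N·m clockwise.
Firefighter: 85.5×10 = 855 N at 1.99 m → arm 0.4578 m → τ = 391.4 N·m clockwise.
Wall normal N acts horizontally at the top; its moment arm is the height L sinθ = 6.13·sin76.7° = 5.966 m, counterclockwise.
Setting net torque to zero: N × 5.966 = 621.3 → N = 104 N.
ΣFx = 0: friction at the foot balances the wall's push, so f = N_wall = 104 N.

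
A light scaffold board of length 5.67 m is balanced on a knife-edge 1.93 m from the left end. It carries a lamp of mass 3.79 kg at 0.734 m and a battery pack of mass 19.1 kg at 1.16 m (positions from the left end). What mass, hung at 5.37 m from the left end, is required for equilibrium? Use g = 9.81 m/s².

m ≈ 5.59 kg

Sum moments about the knife-edge (at 1.93 m from the left end) (the support reaction has zero arm there).
Lamp: 3.79 × 9.81 = 37.18 N down at 0.734 m → arm 1.196 m, τ = 37.18 × 1.196 = 44.47 N·m counterclockwise.
Battery pack: 19.1 × 9.81 = 187.4 N down at 1.16 m → arm 0.77 m, τ = 187.4 × 0.77 = 144.3 N·m counterclockwise.
Net moment of known loads = 188.8 N·m counterclockwise.
An unknown mass m at 5.37 m has arm 3.44 m; its moment is m·g·3.44 clockwise.
Balancing moments: m × 9.81 × 3.44 = 188.8, giving m = 188.8 / (9.81 × 3.44) = 5.59 kg.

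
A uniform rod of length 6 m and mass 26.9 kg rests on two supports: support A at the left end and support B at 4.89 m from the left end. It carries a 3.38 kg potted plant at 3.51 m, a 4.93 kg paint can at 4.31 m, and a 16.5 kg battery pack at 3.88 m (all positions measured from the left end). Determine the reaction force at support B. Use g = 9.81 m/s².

Choose support A as the axis so its reaction then has zero moment arm.
Beam weight: 26.9 × 9.81 = 263.9 N down at 3 m → arm 3 m, τ = 263.9 × 3 = 791.7 N·m clockwise.
Potted plant: 3.38 × 9.81 = 33.16 N down at 3.51 m → arm 3.51 m, τ = 33.16 × 3.51 = 116.4 N·m clockwise.
Paint can: 4.93 × 9.81 = 48.36 N down at 4.31 m → arm 4.31 m, τ = 48.36 × 4.31 = 208.4 N·m clockwise.
Battery pack: 16.5 × 9.81 = 161.9 N down at 3.88 m → arm 3.88 m, τ = 161.9 × 3.88 = 628.2 N·m clockwise.
Net load moment about support A = 1745 N·m clockwise.
Reaction R at support B is upward at 4.89 m, arm 4.89 m → moment R × 4.89 counterclockwise.
For rotational equilibrium, R × 4.89 = 1745, so R = 357 N.

R_B ≈ 357 N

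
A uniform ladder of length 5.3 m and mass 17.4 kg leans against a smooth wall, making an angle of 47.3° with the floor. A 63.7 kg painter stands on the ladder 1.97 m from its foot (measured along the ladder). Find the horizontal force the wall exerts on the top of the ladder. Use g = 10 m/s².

N_wall ≈ 299 N

Choose the foot of the ladder as the axis so the floor normal and friction both act there and drop out.
Ladder weight 17.4×10 = 174 N acts at 2.65 m along the ladder; its horizontal arm is 2.65·cos47.3° = 1.797 m → τ = 312.7 N·m clockwise.
Painter: 63.7×10 = 637 N at 1.97 m → arm 1.336 m → τ = 851 N·m clockwise.
Wall normal N acts horizontally at the top; its moment arm is the height L sinθ = 5.3·sin47.3° = 3.895 m, counterclockwise.
Setting net torque to zero: N × 3.895 = 1164 → N = 299 N.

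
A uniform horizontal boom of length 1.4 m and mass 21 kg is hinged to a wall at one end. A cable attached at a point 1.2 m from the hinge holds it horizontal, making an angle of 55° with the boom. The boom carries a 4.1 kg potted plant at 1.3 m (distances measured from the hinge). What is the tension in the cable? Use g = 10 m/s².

Taking torques about the hinge:
Beam weight: 21 × 10 = 210 N down at 0.7 m → arm 0.7 m, τ = 210 × 0.7 = 147 N·m clockwise.
Potted plant: 4.1 × 10 = 41 N down at 1.3 m → arm 1.3 m, τ = 41 × 1.3 = 53.3 N·m clockwise.
Total clockwise load moment = 200.3 N·m.
The cable tension T acts at 1.2 m; only its component perpendicular to the boom, T sinθ, produces torque. sin 55° = 0.8192.
For rotational equilibrium, T × 1.2 × 0.8192 = 200.3, so T = 200.3 / 0.983 = 204 N.

T ≈ 204 N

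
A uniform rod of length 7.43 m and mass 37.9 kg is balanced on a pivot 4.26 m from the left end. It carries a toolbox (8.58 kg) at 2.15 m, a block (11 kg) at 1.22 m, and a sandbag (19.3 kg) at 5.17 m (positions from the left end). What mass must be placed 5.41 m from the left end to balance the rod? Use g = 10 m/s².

m ≈ 47.5 kg

Taking torques about the pivot (at 4.26 m from the left end):
Beam weight: 37.9 × 10 = 379 N down at 3.715 m → arm 0.545 m, τ = 379 × 0.545 = 206.6 N·m counterclockwise.
Toolbox: 8.58 × 10 = 85.8 N down at 2.15 m → arm 2.11 m, τ = 85.8 × 2.11 = 181 N·m counterclockwise.
Block: 11 × 10 = 110 N down at 1.22 m → arm 3.04 m, τ = 110 × 3.04 = 334.4 N·m counterclockwise.
Sandbag: 19.3 × 10 = 193 N down at 5.17 m → arm 0.91 m, τ = 193 × 0.91 = 175.6 N·m clockwise.
Net moment of known loads = 546.4 N·m counterclockwise.
An unknown mass m at 5.41 m has arm 1.15 m; its moment is m·g·1.15 clockwise.
For rotational equilibrium, m × 10 × 1.15 = 546.4, so m = 546.4 / (10 × 1.15) = 47.5 kg.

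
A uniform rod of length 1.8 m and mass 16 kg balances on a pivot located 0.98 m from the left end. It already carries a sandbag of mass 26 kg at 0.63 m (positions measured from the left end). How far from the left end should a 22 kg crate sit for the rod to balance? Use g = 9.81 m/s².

Take moments about the pivot (at 0.98 m from the left end).
Beam weight: 16 × 9.81 = 157 N down at 0.9 m → arm 0.08 m, τ = 157 × 0.08 = 12.56 N·m counterclockwise.
Sandbag: 26 × 9.81 = 255.1 N down at 0.63 m → arm 0.35 m, τ = 255.1 × 0.35 = 89.28 N·m counterclockwise.
Net moment of existing loads = 101.8 N·m counterclockwise.
The crate weighs 22 × 9.81 = 215.8 N and must supply an equal clockwise moment, so its lever arm about the pivot is 101.8 / 215.8 = 0.472 m.
That puts it at 0.98 + 0.472 = 1.45 m from the left end.

x ≈ 1.45 m from the left end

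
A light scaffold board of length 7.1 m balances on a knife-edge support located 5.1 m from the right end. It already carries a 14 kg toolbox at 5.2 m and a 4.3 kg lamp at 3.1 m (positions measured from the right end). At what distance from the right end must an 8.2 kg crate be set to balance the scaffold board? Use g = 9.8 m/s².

About the knife-edge support (at 5.1 m from the right end):
Toolbox: 14 × 9.8 = 137.2 N down at 5.2 m → arm 0.1 m, τ = 137.2 × 0.1 = 13.72 N·m counterclockwise.
Lamp: 4.3 × 9.8 = 42.14 N down at 3.1 m → arm 2 m, τ = 42.14 × 2 = 84.28 N·m clockwise.
Net moment of existing loads = 70.56 N·m clockwise.
The crate weighs 8.2 × 9.8 = 80.36 N and must supply an equal counterclockwise moment, so its lever arm about the knife-edge support is 70.56 / 80.36 = 0.878 m.
That puts it at 5.1 + 0.878 = 5.98 m from the right end.

x ≈ 5.98 m from the right end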